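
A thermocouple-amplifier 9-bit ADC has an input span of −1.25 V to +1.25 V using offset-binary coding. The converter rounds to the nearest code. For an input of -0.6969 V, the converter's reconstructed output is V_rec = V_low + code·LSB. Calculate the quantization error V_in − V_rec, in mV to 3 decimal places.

LSB = 2.5/2^9 = 4.883 mV.
Scaled input = 113.2749 LSBs, so code = 113.
V_rec = (−1.25) + 113·0.00488281 = -0.69824219 V.
V_in − V_rec = 0.00134219 V = 1.342 mV.

1.342 mV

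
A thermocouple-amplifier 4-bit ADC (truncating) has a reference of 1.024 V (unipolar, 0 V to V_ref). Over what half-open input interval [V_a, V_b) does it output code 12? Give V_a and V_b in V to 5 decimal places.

[0.76800 V, 0.83200 V)

LSB = 1.024/2^4 = 64.000 mV.
V_a = V_low + 12·LSB = 0.768 V; V_b = V_low + 13·LSB = 0.832 V.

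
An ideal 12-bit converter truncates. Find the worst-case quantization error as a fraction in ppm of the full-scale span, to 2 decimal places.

Truncating → worst-case error = 1 LSB = V_FS/2^12, so 1e+06/4096 = 244.141 ppm of full scale.

244.14 ppm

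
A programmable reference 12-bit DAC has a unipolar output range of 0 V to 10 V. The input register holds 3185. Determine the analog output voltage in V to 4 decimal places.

7.7759 V

LSB = 10 V / 2^12 = 2.441 mV.
V_out = 0 + 3185 × 0.00244141 V = 7.77588 V.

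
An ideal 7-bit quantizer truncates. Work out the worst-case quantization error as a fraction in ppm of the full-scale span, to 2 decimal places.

7812.50 ppm

Truncating → worst-case error = 1 LSB = V_FS/2^7, so 1e+06/128 = 7812.5 ppm of full scale.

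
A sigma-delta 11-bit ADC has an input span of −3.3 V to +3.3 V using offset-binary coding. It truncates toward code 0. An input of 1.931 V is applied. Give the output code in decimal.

code 1623

With 2048 levels over 6.6 V, one step is 3.223 mV.
Input sits at 1623.195 steps above V_low.
Floor → code 1623.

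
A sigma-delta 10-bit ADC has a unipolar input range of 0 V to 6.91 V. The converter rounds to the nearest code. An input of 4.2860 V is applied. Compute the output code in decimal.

code 635

With 1024 levels over 6.91 V, one step is 6.748 mV.
(V_in − V_low)/LSB = (4.2860 − 0) / 0.00674805 = 635.147.
Round → code 635.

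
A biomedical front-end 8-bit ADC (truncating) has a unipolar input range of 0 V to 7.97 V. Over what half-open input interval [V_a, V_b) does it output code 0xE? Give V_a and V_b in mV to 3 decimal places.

LSB = 7.97/2^8 = 31.133 mV.
Code 0xE = 14 decimal.
V_a = V_low + 14·LSB = 0.435859 V; V_b = V_low + 15·LSB = 0.466992 V.

[435.859 mV, 466.992 mV)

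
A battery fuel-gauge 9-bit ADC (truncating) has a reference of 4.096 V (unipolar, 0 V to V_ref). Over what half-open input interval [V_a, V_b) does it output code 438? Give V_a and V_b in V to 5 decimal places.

LSB = 4.096/2^9 = 8.000 mV.
V_a = V_low + 438·LSB = 3.504 V; V_b = V_low + 439·LSB = 3.512 V.

[3.50400 V, 3.51200 V)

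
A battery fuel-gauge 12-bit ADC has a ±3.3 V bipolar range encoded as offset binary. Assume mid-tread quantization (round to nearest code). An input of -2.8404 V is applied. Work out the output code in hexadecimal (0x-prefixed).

LSB = 6.6 V / 4096 = 1.611 mV.
Input sits at 285.231 steps above V_low.
So the output code is 285.
In hexadecimal (0x-prefixed): 0x11D.

code 0x11D (decimal 285)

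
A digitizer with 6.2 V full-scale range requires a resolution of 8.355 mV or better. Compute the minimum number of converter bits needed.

10 bits

Number of steps required ≥ 6.2 V / 8.355 mV = 742.07.
Need 2^N ≥ 742.07; 2^9 = 512, 2^10 = 1024.
Minimum N = 10.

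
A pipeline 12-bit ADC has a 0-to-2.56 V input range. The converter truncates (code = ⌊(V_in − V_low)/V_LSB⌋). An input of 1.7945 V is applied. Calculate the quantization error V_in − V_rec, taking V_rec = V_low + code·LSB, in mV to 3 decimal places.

0.125 mV

Step size: 2.56 V ÷ 2^12 = 0.625 mV.
(1.7945 − 0)/0.000625 = 2871.2000; ⌊·⌋ gives code 2871.
V_rec = 0 + 2871·0.000625 = 1.794375 V.
Difference: 0.000125 V → 0.125 mV.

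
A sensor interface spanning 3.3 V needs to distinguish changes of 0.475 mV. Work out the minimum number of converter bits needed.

13 bits

Number of steps required ≥ 3.3 V / 0.475 mV = 6947.37.
Need 2^N ≥ 6947.37; 2^12 = 4096, 2^13 = 8192.
Minimum N = 13.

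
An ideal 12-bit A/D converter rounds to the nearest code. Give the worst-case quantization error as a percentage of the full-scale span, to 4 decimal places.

Rounding → worst-case error = ½ LSB = V_FS/2^13, so 100/8192 = 0.012207 % of full scale.

0.0122 %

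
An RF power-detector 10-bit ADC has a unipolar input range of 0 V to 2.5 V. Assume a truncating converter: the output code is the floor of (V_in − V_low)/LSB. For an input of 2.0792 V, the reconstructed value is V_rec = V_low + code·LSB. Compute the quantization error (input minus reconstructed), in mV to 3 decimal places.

One LSB is 2.5 V / 1024 = 2.441 mV.
(2.0792 − 0)/0.00244141 = 851.6403; ⌊·⌋ gives code 851.
V_rec = 0 + 851·0.00244141 = 2.0776367 V.
Error = 2.0792 − 2.0776367 = 0.00156328 V = 1.563 mV.

1.563 mV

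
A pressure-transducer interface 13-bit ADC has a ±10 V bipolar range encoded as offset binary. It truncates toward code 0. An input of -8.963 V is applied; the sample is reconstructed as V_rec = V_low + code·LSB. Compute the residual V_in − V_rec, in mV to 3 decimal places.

Step size: 20 V ÷ 2^13 = 2.441 mV.
(V_in − V_low)/LSB = (-8.963 − (−10))/0.00244141 = 424.7552 → code 424 (floor).
Reconstructed: -8.9648438 V.
Error = -8.963 − (−8.9648438) = 0.00184375 V = 1.844 mV.

1.844 mV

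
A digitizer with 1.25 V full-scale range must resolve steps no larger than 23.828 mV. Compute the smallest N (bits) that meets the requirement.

Number of steps required ≥ 1.25 V / 23.828 mV = 52.46.
Need 2^N ≥ 52.46; 2^5 = 32, 2^6 = 64.
Minimum N = 6.

6 bits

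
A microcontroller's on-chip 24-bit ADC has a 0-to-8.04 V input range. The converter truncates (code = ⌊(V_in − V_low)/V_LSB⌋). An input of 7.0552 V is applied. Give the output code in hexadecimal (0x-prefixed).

code 0xE0A4A7 (decimal 14722215)

Full-scale span = 8.04 V; LSB = 8.04/2^24 = 0.48 µV.
(7.0552 − 0) / 4.79221e-07 = 14722215.712 LSBs.
Floor → code 14722215.
In hexadecimal (0x-prefixed): 0xE0A4A7.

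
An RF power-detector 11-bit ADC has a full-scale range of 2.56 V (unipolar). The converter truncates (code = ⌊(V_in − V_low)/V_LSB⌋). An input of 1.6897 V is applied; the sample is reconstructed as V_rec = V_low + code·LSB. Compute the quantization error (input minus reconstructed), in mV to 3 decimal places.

0.950 mV

Step size: 2.56 V ÷ 2^11 = 1.250 mV.
(V_in − V_low)/LSB = (1.6897 − 0)/0.00125 = 1351.7600 → code 1351 (floor).
Reconstructed: 1.68875 V.
Error = 1.6897 − 1.68875 = 0.00095 V = 0.950 mV.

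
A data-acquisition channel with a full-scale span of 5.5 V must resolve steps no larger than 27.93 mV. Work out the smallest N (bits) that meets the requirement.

Number of steps required ≥ 5.5 V / 27.93 mV = 196.92.
Need 2^N ≥ 196.92; 2^7 = 128, 2^8 = 256.
Minimum N = 8.

8 bits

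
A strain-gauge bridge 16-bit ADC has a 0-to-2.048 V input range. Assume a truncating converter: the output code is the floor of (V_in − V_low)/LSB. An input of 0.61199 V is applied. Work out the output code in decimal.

Full-scale span = 2.048 V; LSB = 2.048/2^16 = 31.25 µV.
(0.61199 − 0) / 3.125e-05 = 19583.680 LSBs.
⌊·⌋(19583.680) = 19583.

code 19583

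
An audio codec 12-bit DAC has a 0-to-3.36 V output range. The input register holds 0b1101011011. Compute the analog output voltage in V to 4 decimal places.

LSB = 3.36 V / 2^12 = 0.820 mV.
Code 0b1101011011 = 859 decimal.
V_out = 0 + 859 × 0.000820312 V = 0.704648 V.

0.7046 V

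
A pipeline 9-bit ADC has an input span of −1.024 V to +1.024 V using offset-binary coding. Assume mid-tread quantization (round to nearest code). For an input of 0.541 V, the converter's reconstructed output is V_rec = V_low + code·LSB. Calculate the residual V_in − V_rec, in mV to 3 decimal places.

1.000 mV

Step size: 2.048 V ÷ 2^9 = 4.000 mV.
(V_in − V_low)/LSB = (0.541 − (−1.024))/0.004 = 391.2500 → code 391 (round).
Reconstructed: 0.54 V.
Error = 0.541 − 0.54 = 0.001 V = 1.000 mV.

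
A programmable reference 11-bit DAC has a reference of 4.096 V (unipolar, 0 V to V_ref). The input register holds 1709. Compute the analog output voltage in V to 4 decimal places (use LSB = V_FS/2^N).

LSB = 4.096 V / 2^11 = 2.000 mV.
V_out = 0 + 1709 × 0.002 V = 3.418 V.

3.4180 V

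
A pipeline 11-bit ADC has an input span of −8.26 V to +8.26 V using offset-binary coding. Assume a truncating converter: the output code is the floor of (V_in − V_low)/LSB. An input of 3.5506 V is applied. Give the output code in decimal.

LSB = 16.52 V / 2048 = 8.066 mV.
Input sits at 1464.171 steps above V_low.
Floor → code 1464.

code 1464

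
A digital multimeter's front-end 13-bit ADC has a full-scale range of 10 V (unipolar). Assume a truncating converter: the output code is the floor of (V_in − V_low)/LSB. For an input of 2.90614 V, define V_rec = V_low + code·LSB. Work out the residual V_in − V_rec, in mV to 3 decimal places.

Step size: 10 V ÷ 2^13 = 1.221 mV.
(2.90614 − 0)/0.0012207 = 2380.7099; ⌊·⌋ gives code 2380.
Code 2380 maps back to 0 + 2380×0.0012207 V = 2.9052734 V.
Difference: 0.000866563 V → 0.867 mV.

0.867 mV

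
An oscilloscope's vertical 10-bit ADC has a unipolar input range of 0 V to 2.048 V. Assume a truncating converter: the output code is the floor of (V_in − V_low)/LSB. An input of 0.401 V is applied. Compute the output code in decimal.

LSB = 2.048 V / 1024 = 2.000 mV.
Input sits at 200.500 steps above V_low.
Floor → code 200.

code 200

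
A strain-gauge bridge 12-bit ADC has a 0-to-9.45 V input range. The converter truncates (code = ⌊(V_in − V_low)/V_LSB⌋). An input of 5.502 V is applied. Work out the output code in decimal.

With 4096 levels over 9.45 V, one step is 2.307 mV.
(5.502 − 0) / 0.00230713 = 2384.782 LSBs.
Floor → code 2384.

code 2384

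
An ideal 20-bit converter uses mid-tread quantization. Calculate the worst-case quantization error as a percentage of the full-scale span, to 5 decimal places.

Rounding → worst-case error = ½ LSB = V_FS/2^21, so 100/2097152 = 4.76837e-05 % of full scale.

0.00005 %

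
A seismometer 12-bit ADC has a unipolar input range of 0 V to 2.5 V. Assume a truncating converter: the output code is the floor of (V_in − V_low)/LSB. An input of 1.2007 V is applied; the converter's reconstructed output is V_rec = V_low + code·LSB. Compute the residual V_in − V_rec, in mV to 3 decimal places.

Step size: 2.5 V ÷ 2^12 = 0.610 mV.
Scaled input = 1967.2269 LSBs, so code = 1967.
Code 1967 maps back to 0 + 1967×0.000610352 V = 1.2005615 V.
Difference: 0.000138477 V → 0.138 mV.

0.138 mV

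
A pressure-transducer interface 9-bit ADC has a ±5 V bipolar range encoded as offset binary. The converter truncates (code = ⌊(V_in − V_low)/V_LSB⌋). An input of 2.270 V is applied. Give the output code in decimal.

code 372

LSB = 10 V / 512 = 19.531 mV.
Input sits at 372.224 steps above V_low.
Floor → code 372.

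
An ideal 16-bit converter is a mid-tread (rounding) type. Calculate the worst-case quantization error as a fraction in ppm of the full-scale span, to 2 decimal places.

Rounding → worst-case error = ½ LSB = V_FS/2^17, so 1e+06/131072 = 7.62939 ppm of full scale.

7.63 ppm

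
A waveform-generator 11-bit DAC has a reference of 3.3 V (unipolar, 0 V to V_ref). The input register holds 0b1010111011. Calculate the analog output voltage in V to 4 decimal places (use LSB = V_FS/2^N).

LSB = 3.3 V / 2^11 = 1.611 mV.
Code 0b1010111011 = 699 decimal.
V_out = 0 + 699 × 0.00161133 V = 1.12632 V.

1.1263 V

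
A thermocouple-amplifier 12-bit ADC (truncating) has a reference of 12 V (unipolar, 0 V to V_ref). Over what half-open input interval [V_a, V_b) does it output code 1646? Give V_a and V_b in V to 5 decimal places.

LSB = 12/2^12 = 2.930 mV.
V_a = V_low + 1646·LSB = 4.82227 V; V_b = V_low + 1647·LSB = 4.8252 V.

[4.82227 V, 4.82520 V)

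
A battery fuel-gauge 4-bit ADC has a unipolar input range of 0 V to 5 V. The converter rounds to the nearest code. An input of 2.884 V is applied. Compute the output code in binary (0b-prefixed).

With 16 levels over 5 V, one step is 312.500 mV.
Input sits at 9.229 steps above V_low.
round(9.229) = 9.
In binary (0b-prefixed): 0b1001.

code 0b1001 (decimal 9)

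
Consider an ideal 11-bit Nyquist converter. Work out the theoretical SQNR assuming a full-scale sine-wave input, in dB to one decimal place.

68.0 dB

SNR ≈ 6.02·N + 1.76 dB = 6.02·11 + 1.76 = 67.98 dB.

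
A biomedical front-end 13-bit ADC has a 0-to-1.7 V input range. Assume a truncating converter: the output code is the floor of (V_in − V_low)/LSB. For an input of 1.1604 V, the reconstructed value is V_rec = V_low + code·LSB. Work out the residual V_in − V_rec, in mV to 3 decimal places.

Step size: 1.7 V ÷ 2^13 = 207.52 µV.
(1.1604 − 0)/0.00020752 = 5591.7628; ⌊·⌋ gives code 5591.
V_rec = 0 + 5591·0.00020752 = 1.1602417 V.
Error = 1.1604 − 1.1602417 = 0.000158301 V = 0.158 mV.

0.158 mV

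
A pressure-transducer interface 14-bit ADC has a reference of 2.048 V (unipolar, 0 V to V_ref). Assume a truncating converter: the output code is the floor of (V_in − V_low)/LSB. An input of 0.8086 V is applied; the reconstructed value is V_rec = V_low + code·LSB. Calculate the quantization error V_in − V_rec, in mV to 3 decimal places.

0.100 mV

Step size: 2.048 V ÷ 2^14 = 125.00 µV.
(V_in − V_low)/LSB = (0.8086 − 0)/0.000125 = 6468.8000 → code 6468 (floor).
V_rec = 0 + 6468·0.000125 = 0.8085 V.
Difference: 0.0001 V → 0.100 mV.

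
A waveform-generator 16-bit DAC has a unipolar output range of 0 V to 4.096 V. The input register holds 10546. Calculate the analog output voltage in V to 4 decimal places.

0.6591 V

LSB = 4.096 V / 2^16 = 62.50 µV.
V_out = 0 + 10546 × 6.25e-05 V = 0.659125 V.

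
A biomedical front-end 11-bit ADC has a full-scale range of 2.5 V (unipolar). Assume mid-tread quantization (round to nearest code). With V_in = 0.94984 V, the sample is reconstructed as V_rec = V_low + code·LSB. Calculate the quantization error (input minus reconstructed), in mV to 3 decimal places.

0.133 mV

One LSB is 2.5 V / 2048 = 1.221 mV.
Scaled input = 778.1089 LSBs, so code = 778.
Reconstructed: 0.94970703 V.
V_in − V_rec = 0.000132969 V = 0.133 mV.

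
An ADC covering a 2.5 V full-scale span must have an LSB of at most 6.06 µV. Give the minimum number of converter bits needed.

Number of steps required ≥ 2.5 V / 6.06 µV = 412541.25.
Need 2^N ≥ 412541.25; 2^18 = 262144, 2^19 = 524288.
Minimum N = 19.

19 bits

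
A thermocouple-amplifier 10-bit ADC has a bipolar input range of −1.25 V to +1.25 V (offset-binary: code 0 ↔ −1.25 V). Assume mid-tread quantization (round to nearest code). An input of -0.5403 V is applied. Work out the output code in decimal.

LSB = 2.5 V / 1024 = 2.441 mV.
(V_in − V_low)/LSB = (-0.5403 − (−1.25)) / 0.00244141 = 290.693.
Round → code 291.

code 291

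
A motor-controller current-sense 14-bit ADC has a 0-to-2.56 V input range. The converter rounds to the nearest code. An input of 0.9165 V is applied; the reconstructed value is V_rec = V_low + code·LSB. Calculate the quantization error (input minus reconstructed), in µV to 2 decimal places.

-62.50 µV

Step size: 2.56 V ÷ 2^14 = 156.25 µV.
Scaled input = 5865.6000 LSBs, so code = 5866.
Code 5866 maps back to 0 + 5866×0.00015625 V = 0.9165625 V.
Difference: -6.25e-05 V → -62.50 µV.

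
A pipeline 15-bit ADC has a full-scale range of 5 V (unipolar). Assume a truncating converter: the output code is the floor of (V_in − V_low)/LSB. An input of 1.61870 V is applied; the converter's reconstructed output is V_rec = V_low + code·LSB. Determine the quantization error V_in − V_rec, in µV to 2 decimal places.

LSB = 5/2^15 = 152.59 µV.
(V_in − V_low)/LSB = (1.61870 − 0)/0.000152588 = 10608.3123 → code 10608 (floor).
V_rec = 0 + 10608·0.000152588 = 1.6186523 V.
Difference: 4.76563e-05 V → 47.66 µV.

47.66 µV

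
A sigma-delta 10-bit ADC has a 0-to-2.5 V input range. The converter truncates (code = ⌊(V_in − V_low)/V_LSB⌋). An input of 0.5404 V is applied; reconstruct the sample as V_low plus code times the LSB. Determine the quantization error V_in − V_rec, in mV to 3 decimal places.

Step size: 2.5 V ÷ 2^10 = 2.441 mV.
(0.5404 − 0)/0.00244141 = 221.3478; ⌊·⌋ gives code 221.
Code 221 maps back to 0 + 221×0.00244141 V = 0.53955078 V.
Difference: 0.000849219 V → 0.849 mV.

0.849 mV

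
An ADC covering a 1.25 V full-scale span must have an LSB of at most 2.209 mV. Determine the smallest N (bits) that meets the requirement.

10 bits

Number of steps required ≥ 1.25 V / 2.209 mV = 565.87.
Need 2^N ≥ 565.87; 2^9 = 512, 2^10 = 1024.
Minimum N = 10.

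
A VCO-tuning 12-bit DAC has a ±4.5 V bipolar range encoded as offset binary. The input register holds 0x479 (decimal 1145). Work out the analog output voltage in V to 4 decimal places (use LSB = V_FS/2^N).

LSB = 9 V / 2^12 = 2.197 mV.
Code 0x479 = 1145 decimal.
V_out = (−4.5) + 1145 × 0.00219727 V = -1.98413 V.

-1.9841 V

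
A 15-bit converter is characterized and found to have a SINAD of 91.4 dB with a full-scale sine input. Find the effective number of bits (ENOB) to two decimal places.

14.89 bits

ENOB = (SINAD − 1.76) / 6.02 = (91.4 − 1.76)/6.02 = 14.890.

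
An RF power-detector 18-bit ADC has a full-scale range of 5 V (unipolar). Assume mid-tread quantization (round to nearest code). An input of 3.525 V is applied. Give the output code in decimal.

code 184812

With 262144 levels over 5 V, one step is 19.07 µV.
(3.525 − 0) / 1.90735e-05 = 184811.520 LSBs.
Round → code 184812.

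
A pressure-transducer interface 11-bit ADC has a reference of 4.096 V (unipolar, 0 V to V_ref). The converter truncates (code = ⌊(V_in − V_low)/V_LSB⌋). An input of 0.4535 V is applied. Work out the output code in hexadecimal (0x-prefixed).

code 0xE2 (decimal 226)

With 2048 levels over 4.096 V, one step is 2.000 mV.
Input sits at 226.750 steps above V_low.
So the output code is 226.
In hexadecimal (0x-prefixed): 0xE2.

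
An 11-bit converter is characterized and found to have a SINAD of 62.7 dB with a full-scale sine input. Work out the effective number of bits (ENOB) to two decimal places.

10.12 bits

ENOB = (SINAD − 1.76) / 6.02 = (62.7 − 1.76)/6.02 = 10.123.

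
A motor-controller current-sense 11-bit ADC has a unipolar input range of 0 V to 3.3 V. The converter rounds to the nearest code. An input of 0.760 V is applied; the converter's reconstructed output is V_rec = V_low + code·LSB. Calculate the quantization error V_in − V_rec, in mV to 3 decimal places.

-0.547 mV

LSB = 3.3/2^11 = 1.611 mV.
(V_in − V_low)/LSB = (0.760 − 0)/0.00161133 = 471.6606 → code 472 (round).
V_rec = 0 + 472·0.00161133 = 0.76054687 V.
Difference: -0.000546875 V → -0.547 mV.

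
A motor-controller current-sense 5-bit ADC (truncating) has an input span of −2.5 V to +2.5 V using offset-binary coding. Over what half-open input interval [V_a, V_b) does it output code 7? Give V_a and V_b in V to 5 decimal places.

LSB = 5/2^5 = 156.250 mV.
V_a = V_low + 7·LSB = -1.40625 V; V_b = V_low + 8·LSB = -1.25 V.

[-1.40625 V, -1.25000 V)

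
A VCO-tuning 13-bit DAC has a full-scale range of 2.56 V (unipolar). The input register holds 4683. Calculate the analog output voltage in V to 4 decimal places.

1.4634 V

LSB = 2.56 V / 2^13 = 312.50 µV.
V_out = 0 + 4683 × 0.0003125 V = 1.46344 V.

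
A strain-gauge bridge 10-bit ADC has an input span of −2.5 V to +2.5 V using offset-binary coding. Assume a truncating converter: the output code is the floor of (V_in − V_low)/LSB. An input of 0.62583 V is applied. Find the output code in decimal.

Full-scale span = 5 V; LSB = 5/2^10 = 4.883 mV.
(V_in − V_low)/LSB = (0.62583 − (−2.5)) / 0.00488281 = 640.170.
⌊·⌋(640.170) = 640.

code 640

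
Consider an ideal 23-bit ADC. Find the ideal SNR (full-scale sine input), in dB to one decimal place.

SNR ≈ 6.02·N + 1.76 dB = 6.02·23 + 1.76 = 140.22 dB.

140.2 dB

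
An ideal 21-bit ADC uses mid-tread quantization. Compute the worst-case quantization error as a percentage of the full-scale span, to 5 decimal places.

Rounding → worst-case error = ½ LSB = V_FS/2^22, so 100/4194304 = 2.38419e-05 % of full scale.

0.00002 %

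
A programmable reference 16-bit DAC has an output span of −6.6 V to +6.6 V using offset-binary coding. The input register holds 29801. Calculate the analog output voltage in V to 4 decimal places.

LSB = 13.2 V / 2^16 = 201.42 µV.
V_out = (−6.6) + 29801 × 0.000201416 V = -0.597601 V.

-0.5976 V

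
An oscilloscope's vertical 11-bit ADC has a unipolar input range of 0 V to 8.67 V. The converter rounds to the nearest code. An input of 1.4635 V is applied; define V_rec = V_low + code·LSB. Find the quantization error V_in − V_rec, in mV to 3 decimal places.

One LSB is 8.67 V / 2048 = 4.233 mV.
(V_in − V_low)/LSB = (1.4635 − 0)/0.0042334 = 345.7033 → code 346 (round).
V_rec = 0 + 346·0.0042334 = 1.4647559 V.
Difference: -0.00125586 V → -1.256 mV.

-1.256 mV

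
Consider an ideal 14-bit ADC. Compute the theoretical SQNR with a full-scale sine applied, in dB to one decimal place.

86.0 dB

SNR ≈ 6.02·N + 1.76 dB = 6.02·14 + 1.76 = 86.04 dB.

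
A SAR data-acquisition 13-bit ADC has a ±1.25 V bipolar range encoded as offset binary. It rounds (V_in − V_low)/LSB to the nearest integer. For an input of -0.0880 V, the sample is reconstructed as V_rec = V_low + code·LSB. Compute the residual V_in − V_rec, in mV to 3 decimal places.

LSB = 2.5/2^13 = 305.18 µV.
(V_in − V_low)/LSB = (-0.0880 − (−1.25))/0.000305176 = 3807.6416 → code 3808 (round).
V_rec = (−1.25) + 3808·0.000305176 = -0.087890625 V.
V_in − V_rec = -0.000109375 V = -0.109 mV.

-0.109 mV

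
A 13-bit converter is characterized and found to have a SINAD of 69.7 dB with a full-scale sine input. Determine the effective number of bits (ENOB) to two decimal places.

ENOB = (SINAD − 1.76) / 6.02 = (69.7 − 1.76)/6.02 = 11.286.

11.29 bits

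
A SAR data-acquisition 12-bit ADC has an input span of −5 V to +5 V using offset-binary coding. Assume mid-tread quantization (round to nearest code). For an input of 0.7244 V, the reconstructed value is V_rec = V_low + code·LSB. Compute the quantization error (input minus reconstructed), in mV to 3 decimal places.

LSB = 10/2^12 = 2.441 mV.
Scaled input = 2344.7142 LSBs, so code = 2345.
Code 2345 maps back to (−5) + 2345×0.00244141 V = 0.72509766 V.
Difference: -0.000697656 V → -0.698 mV.

-0.698 mV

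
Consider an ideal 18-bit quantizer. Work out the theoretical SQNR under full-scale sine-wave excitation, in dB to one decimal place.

110.1 dB

SNR ≈ 6.02·N + 1.76 dB = 6.02·18 + 1.76 = 110.12 dB.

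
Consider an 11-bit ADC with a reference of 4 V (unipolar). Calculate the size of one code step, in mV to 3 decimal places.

1.953 mV

Full-scale span = 4 V.
LSB = 4 / 2^11 = 4 / 2048 = 0.00195312 V = 1.953 mV.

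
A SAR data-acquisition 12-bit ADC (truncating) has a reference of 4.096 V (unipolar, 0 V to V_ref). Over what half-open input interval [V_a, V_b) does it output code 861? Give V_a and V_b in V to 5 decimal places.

LSB = 4.096/2^12 = 1.000 mV.
V_a = V_low + 861·LSB = 0.861 V; V_b = V_low + 862·LSB = 0.862 V.

[0.86100 V, 0.86200 V)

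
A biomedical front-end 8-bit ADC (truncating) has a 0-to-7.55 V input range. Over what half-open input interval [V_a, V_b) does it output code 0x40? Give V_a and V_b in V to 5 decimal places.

LSB = 7.55/2^8 = 29.492 mV.
Code 0x40 = 64 decimal.
V_a = V_low + 64·LSB = 1.8875 V; V_b = V_low + 65·LSB = 1.91699 V.

[1.88750 V, 1.91699 V)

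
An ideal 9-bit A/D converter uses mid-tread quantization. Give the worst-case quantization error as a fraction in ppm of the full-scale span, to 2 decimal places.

976.56 ppm

Rounding → worst-case error = ½ LSB = V_FS/2^10, so 1e+06/1024 = 976.562 ppm of full scale.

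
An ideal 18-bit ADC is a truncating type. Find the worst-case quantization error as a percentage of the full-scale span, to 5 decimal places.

Truncating → worst-case error = 1 LSB = V_FS/2^18, so 100/262144 = 0.00038147 % of full scale.

0.00038 %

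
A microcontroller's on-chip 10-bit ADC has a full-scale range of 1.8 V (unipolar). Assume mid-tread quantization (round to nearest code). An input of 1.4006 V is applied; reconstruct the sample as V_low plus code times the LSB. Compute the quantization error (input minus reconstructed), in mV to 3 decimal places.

LSB = 1.8/2^10 = 1.758 mV.
(1.4006 − 0)/0.00175781 = 796.7858; round gives code 797.
Reconstructed: 1.4009766 V.
Error = 1.4006 − 1.4009766 = -0.000376562 V = -0.377 mV.

-0.377 mV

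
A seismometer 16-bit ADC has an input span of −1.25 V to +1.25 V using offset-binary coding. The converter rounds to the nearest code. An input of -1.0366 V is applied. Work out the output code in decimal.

Full-scale span = 2.5 V; LSB = 2.5/2^16 = 38.15 µV.
Input sits at 5594.153 steps above V_low.
So the output code is 5594.

code 5594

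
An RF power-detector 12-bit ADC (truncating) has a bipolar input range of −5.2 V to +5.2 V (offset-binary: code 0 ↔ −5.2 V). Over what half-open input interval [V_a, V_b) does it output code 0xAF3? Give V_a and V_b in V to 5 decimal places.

LSB = 10.4/2^12 = 2.539 mV.
Code 0xAF3 = 2803 decimal.
V_a = V_low + 2803·LSB = 1.91699 V; V_b = V_low + 2804·LSB = 1.91953 V.

[1.91699 V, 1.91953 V)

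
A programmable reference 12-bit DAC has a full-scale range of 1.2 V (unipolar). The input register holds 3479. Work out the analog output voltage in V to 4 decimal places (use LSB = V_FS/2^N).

LSB = 1.2 V / 2^12 = 292.97 µV.
V_out = 0 + 3479 × 0.000292969 V = 1.01924 V.

1.0192 V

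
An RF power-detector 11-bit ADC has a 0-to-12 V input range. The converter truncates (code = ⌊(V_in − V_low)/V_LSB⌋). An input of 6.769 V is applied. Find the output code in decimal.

Full-scale span = 12 V; LSB = 12/2^11 = 5.859 mV.
Input sits at 1155.243 steps above V_low.
Floor → code 1155.

code 1155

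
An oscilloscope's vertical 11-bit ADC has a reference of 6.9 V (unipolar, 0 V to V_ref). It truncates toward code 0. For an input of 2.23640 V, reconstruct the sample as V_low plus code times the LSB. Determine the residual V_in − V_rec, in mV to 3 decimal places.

2.660 mV

Step size: 6.9 V ÷ 2^11 = 3.369 mV.
(V_in − V_low)/LSB = (2.23640 − 0)/0.00336914 = 663.7894 → code 663 (floor).
Reconstructed: 2.2337402 V.
V_in − V_rec = 0.00265977 V = 2.660 mV.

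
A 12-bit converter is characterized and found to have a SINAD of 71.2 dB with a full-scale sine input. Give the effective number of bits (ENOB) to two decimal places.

ENOB = (SINAD − 1.76) / 6.02 = (71.2 − 1.76)/6.02 = 11.535.

11.53 bits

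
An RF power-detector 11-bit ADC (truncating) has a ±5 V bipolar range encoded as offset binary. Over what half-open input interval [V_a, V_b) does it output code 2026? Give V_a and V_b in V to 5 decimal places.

[4.89258 V, 4.89746 V)

LSB = 10/2^11 = 4.883 mV.
V_a = V_low + 2026·LSB = 4.89258 V; V_b = V_low + 2027·LSB = 4.89746 V.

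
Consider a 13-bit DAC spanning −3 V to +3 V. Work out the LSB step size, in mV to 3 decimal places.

0.732 mV

Full-scale span = 6 V.
LSB = 6 / 2^13 = 6 / 8192 = 0.000732422 V = 0.732 mV.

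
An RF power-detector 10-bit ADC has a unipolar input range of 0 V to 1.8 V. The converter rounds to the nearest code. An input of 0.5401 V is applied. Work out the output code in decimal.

Full-scale span = 1.8 V; LSB = 1.8/2^10 = 1.758 mV.
(V_in − V_low)/LSB = (0.5401 − 0) / 0.00175781 = 307.257.
So the output code is 307.

code 307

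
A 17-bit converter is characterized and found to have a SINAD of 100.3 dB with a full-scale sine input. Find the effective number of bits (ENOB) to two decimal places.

ENOB = (SINAD − 1.76) / 6.02 = (100.3 − 1.76)/6.02 = 16.369.

16.37 bits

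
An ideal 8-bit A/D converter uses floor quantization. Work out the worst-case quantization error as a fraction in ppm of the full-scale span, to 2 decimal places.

Truncating → worst-case error = 1 LSB = V_FS/2^8, so 1e+06/256 = 3906.25 ppm of full scale.

3906.25 ppm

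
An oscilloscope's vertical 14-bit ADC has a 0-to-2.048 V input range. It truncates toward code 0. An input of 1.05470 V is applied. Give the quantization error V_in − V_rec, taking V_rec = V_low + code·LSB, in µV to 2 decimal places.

75.00 µV

One LSB is 2.048 V / 16384 = 125.00 µV.
(V_in − V_low)/LSB = (1.05470 − 0)/0.000125 = 8437.6000 → code 8437 (floor).
Code 8437 maps back to 0 + 8437×0.000125 V = 1.054625 V.
V_in − V_rec = 7.5e-05 V = 75.00 µV.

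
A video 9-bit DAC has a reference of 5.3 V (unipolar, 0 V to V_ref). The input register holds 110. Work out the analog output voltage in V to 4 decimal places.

LSB = 5.3 V / 2^9 = 10.352 mV.
V_out = 0 + 110 × 0.0103516 V = 1.13867 V.

1.1387 V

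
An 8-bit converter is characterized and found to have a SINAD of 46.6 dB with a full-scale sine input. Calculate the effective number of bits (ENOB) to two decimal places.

7.45 bits

ENOB = (SINAD − 1.76) / 6.02 = (46.6 − 1.76)/6.02 = 7.449.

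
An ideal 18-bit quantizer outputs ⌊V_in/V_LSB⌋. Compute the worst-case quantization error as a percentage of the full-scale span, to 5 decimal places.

Truncating → worst-case error = 1 LSB = V_FS/2^18, so 100/262144 = 0.00038147 % of full scale.

0.00038 %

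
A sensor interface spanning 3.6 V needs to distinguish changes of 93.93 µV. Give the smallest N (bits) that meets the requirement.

Number of steps required ≥ 3.6 V / 93.93 µV = 38326.41.
Need 2^N ≥ 38326.41; 2^15 = 32768, 2^16 = 65536.
Minimum N = 16.

16 bits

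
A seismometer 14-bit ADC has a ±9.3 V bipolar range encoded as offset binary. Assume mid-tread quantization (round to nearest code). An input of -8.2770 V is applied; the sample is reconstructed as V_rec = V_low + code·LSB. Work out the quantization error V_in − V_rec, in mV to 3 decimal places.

0.136 mV

Step size: 18.6 V ÷ 2^14 = 1.135 mV.
Scaled input = 901.1200 LSBs, so code = 901.
Code 901 maps back to (−9.3) + 901×0.00113525 V = -8.2771362 V.
Difference: 0.00013623 V → 0.136 mV.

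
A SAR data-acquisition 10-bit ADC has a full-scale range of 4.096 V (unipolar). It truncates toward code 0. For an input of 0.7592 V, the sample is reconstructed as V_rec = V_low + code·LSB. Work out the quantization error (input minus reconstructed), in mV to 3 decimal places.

3.200 mV

One LSB is 4.096 V / 1024 = 4.000 mV.
Scaled input = 189.8000 LSBs, so code = 189.
V_rec = 0 + 189·0.004 = 0.756 V.
V_in − V_rec = 0.0032 V = 3.200 mV.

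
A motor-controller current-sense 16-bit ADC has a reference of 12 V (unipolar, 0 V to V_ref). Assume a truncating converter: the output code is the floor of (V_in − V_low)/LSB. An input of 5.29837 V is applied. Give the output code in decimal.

code 28936

LSB = 12 V / 65536 = 183.11 µV.
Input sits at 28936.165 steps above V_low.
So the output code is 28936.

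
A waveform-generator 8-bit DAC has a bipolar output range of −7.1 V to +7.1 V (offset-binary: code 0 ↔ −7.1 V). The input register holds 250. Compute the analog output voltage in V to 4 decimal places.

LSB = 14.2 V / 2^8 = 55.469 mV.
V_out = (−7.1) + 250 × 0.0554687 V = 6.76719 V.

6.7672 V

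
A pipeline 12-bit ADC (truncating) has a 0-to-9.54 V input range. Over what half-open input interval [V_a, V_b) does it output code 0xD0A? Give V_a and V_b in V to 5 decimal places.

LSB = 9.54/2^12 = 2.329 mV.
Code 0xD0A = 3338 decimal.
V_a = V_low + 3338·LSB = 7.77454 V; V_b = V_low + 3339·LSB = 7.77687 V.

[7.77454 V, 7.77687 V)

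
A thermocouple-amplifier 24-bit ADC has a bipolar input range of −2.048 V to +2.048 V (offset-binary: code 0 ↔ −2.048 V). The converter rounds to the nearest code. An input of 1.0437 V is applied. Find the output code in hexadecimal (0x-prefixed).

With 16777216 levels over 4.096 V, one step is 0.24 µV.
Input sits at 12663603.200 steps above V_low.
round(12663603.200) = 12663603.
In hexadecimal (0x-prefixed): 0xC13B33.

code 0xC13B33 (decimal 12663603)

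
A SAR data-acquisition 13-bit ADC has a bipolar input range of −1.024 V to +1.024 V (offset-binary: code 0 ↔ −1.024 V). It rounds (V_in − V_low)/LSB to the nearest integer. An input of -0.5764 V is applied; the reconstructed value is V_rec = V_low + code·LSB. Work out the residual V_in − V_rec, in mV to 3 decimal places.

0.100 mV

Step size: 2.048 V ÷ 2^13 = 250.00 µV.
(V_in − V_low)/LSB = (-0.5764 − (−1.024))/0.00025 = 1790.4000 → code 1790 (round).
Reconstructed: -0.5765 V.
V_in − V_rec = 0.0001 V = 0.100 mV.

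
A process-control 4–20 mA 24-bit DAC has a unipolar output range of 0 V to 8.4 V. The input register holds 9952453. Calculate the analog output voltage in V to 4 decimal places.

4.9830 V

LSB = 8.4 V / 2^24 = 0.50 µV.
V_out = 0 + 9952453 × 5.00679e-07 V = 4.98298 V.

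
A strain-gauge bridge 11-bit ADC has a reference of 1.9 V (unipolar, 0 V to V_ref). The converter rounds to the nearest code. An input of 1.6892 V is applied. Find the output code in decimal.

Full-scale span = 1.9 V; LSB = 1.9/2^11 = 0.928 mV.
(1.6892 − 0) / 0.000927734 = 1820.780 LSBs.
round(1820.780) = 1821.

code 1821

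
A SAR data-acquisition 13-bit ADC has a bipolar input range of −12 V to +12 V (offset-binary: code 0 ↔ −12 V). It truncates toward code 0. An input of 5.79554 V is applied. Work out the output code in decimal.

code 6074

Full-scale span = 24 V; LSB = 24/2^13 = 2.930 mV.
(V_in − V_low)/LSB = (5.79554 − (−12)) / 0.00292969 = 6074.211.
⌊·⌋(6074.211) = 6074.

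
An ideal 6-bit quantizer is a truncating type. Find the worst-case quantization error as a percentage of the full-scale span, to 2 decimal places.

Truncating → worst-case error = 1 LSB = V_FS/2^6, so 100/64 = 1.5625 % of full scale.

1.56 %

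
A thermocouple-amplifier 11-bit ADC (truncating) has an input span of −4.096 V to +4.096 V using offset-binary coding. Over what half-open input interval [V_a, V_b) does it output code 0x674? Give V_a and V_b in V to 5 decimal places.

LSB = 8.192/2^11 = 4.000 mV.
Code 0x674 = 1652 decimal.
V_a = V_low + 1652·LSB = 2.512 V; V_b = V_low + 1653·LSB = 2.516 V.

[2.51200 V, 2.51600 V)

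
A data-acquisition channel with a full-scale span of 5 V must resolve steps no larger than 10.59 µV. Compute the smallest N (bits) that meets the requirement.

19 bits

Number of steps required ≥ 5 V / 10.59 µV = 472143.53.
Need 2^N ≥ 472143.53; 2^18 = 262144, 2^19 = 524288.
Minimum N = 19.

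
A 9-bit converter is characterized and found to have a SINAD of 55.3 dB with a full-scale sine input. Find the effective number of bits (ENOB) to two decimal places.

8.89 bits

ENOB = (SINAD − 1.76) / 6.02 = (55.3 − 1.76)/6.02 = 8.894.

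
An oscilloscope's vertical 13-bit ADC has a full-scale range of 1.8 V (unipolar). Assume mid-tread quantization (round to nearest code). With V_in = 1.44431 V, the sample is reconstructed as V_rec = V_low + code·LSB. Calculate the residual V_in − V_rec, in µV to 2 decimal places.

47.30 µV

Step size: 1.8 V ÷ 2^13 = 219.73 µV.
Scaled input = 6573.2153 LSBs, so code = 6573.
V_rec = 0 + 6573·0.000219727 = 1.4442627 V.
V_in − V_rec = 4.73047e-05 V = 47.30 µV.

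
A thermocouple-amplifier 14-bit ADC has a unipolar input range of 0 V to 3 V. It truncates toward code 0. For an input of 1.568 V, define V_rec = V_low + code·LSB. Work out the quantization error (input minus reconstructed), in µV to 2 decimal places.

67.87 µV

LSB = 3/2^14 = 183.11 µV.
(1.568 − 0)/0.000183105 = 8563.3707; ⌊·⌋ gives code 8563.
Code 8563 maps back to 0 + 8563×0.000183105 V = 1.5679321 V.
V_in − V_rec = 6.78711e-05 V = 67.87 µV.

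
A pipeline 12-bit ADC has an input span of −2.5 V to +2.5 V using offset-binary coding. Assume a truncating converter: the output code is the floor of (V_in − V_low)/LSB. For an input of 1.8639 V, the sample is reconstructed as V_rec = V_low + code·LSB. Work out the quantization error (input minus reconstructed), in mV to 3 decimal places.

1.107 mV

LSB = 5/2^12 = 1.221 mV.
(V_in − V_low)/LSB = (1.8639 − (−2.5))/0.0012207 = 3574.9069 → code 3574 (floor).
V_rec = (−2.5) + 3574·0.0012207 = 1.862793 V.
Error = 1.8639 − 1.862793 = 0.00110703 V = 1.107 mV.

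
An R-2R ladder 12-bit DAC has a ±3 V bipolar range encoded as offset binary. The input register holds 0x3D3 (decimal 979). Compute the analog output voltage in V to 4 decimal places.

-1.5659 V

LSB = 6 V / 2^12 = 1.465 mV.
Code 0x3D3 = 979 decimal.
V_out = (−3) + 979 × 0.00146484 V = -1.56592 V.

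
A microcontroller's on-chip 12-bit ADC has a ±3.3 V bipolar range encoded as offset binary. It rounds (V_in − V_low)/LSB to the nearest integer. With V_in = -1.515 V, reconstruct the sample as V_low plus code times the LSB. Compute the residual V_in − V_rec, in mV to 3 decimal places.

Step size: 6.6 V ÷ 2^12 = 1.611 mV.
(V_in − V_low)/LSB = (-1.515 − (−3.3))/0.00161133 = 1107.7818 → code 1108 (round).
Reconstructed: -1.5146484 V.
Difference: -0.000351562 V → -0.352 mV.

-0.352 mV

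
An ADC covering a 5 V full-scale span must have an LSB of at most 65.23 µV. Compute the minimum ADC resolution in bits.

17 bits

Number of steps required ≥ 5 V / 65.23 µV = 76651.85.
Need 2^N ≥ 76651.85; 2^16 = 65536, 2^17 = 131072.
Minimum N = 17.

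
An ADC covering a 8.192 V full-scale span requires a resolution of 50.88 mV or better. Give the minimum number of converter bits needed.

Number of steps required ≥ 8.192 V / 50.88 mV = 161.01.
Need 2^N ≥ 161.01; 2^7 = 128, 2^8 = 256.
Minimum N = 8.

8 bits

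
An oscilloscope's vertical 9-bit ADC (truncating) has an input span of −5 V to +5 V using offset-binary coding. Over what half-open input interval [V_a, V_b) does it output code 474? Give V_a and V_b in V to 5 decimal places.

[4.25781 V, 4.27734 V)

LSB = 10/2^9 = 19.531 mV.
V_a = V_low + 474·LSB = 4.25781 V; V_b = V_low + 475·LSB = 4.27734 V.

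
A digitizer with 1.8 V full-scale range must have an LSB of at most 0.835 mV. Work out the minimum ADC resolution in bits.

Number of steps required ≥ 1.8 V / 0.835 mV = 2155.69.
Need 2^N ≥ 2155.69; 2^11 = 2048, 2^12 = 4096.
Minimum N = 12.

12 bits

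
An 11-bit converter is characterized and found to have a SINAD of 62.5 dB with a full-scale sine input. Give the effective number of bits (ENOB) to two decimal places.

ENOB = (SINAD − 1.76) / 6.02 = (62.5 − 1.76)/6.02 = 10.090.

10.09 bits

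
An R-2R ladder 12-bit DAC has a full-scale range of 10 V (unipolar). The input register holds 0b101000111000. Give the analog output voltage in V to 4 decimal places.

LSB = 10 V / 2^12 = 2.441 mV.
Code 0b101000111000 = 2616 decimal.
V_out = 0 + 2616 × 0.00244141 V = 6.38672 V.

6.3867 V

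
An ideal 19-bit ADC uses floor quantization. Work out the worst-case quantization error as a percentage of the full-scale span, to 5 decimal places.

0.00019 %

Truncating → worst-case error = 1 LSB = V_FS/2^19, so 100/524288 = 0.000190735 % of full scale.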